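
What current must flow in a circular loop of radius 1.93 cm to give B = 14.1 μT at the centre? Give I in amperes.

I ≈ 0.433 A

At the centre of a circular loop B = μ₀I/(2R), so I = 2RB/μ₀.
With R = 0.0193 m, I = 2 × 0.0193 × 1.41×10⁻⁵ / (4π×10⁻⁷) = 0.433 A.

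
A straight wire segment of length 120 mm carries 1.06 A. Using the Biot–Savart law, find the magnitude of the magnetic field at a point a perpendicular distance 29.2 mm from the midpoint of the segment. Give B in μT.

For a finite straight segment, B = (μ₀I/4πd)(sinθ₁ + sinθ₂), where θ₁, θ₂ are the angles from the perpendicular to each end.
The perpendicular from the point meets the wire at its midpoint, so each end is L/2 = 0.06 m away along the wire.
sinθ₁ = 0.06/√(0.06²+0.0292²) = 0.8992; sinθ₂ = 0.06/√(0.06²+0.0292²) = 0.8992.
B = (4π×10⁻⁷ × 1.06) / (4π × 0.0292) × (0.8992 + 0.8992) = 6.53×10⁻⁶ T.

B ≈ 6.53 μT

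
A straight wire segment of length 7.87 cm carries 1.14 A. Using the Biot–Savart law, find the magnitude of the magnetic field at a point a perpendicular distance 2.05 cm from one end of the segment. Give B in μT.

For a finite straight segment, B = (μ₀I/4πd)(sinθ₁ + sinθ₂), where θ₁, θ₂ are the angles from the perpendicular to each end.
The perpendicular foot is at one end, so the two end-offsets along the wire are 0 and L = 0.0787 m.
sinθ₁ = 0/√(0²+0.0205²) = 0.0000; sinθ₂ = 0.0787/√(0.0787²+0.0205²) = 0.9677.
B = (4π×10⁻⁷ × 1.14) / (4π × 0.0205) × (0.0000 + 0.9677) = 5.38×10⁻⁶ T.

B ≈ 5.38 μT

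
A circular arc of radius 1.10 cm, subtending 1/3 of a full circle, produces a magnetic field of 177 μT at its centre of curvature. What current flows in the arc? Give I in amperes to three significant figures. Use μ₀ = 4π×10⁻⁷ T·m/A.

For a circular arc, B = μ₀Iφ/(4πR) with φ in radians; here φ = 2.094 rad.
So I = 4πRB/(μ₀φ) = 4π × 0.011 × 1.77×10⁻⁴ / (4π×10⁻⁷ × 2.094) = 9.30 A.

I ≈ 9.30 A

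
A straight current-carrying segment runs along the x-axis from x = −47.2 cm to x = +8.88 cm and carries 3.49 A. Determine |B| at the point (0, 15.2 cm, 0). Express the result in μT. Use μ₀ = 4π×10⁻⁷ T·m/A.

B ≈ 3.34 μT

For a finite straight segment, B = (μ₀I/4πd)(sinθ₁ + sinθ₂), where θ₁, θ₂ are the angles from the perpendicular to each end.
The perpendicular distance is d = 0.152 m; the end-offsets along the wire are a = 0.472 m and b = 0.0888 m.
sinθ₁ = 0.472/√(0.472²+0.152²) = 0.9519; sinθ₂ = 0.0888/√(0.0888²+0.152²) = 0.5044.
B = (4π×10⁻⁷ × 3.49) / (4π × 0.152) × (0.9519 + 0.5044) = 3.34×10⁻⁶ T.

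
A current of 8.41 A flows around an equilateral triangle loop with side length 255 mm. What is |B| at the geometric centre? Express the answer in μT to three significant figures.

Each side is a finite straight segment at perpendicular distance d = a/(2 tan(π/3)) = 0.07361 m from the centre, with end-angles ±π/3.
One side contributes B₁ = (μ₀I/4πd)·2 sin(π/3) = 1.98×10⁻⁵ T.
All 3 sides add in the same direction: B = 3 × 1.98×10⁻⁵ = 5.94×10⁻⁵ T.

B ≈ 59.4 μT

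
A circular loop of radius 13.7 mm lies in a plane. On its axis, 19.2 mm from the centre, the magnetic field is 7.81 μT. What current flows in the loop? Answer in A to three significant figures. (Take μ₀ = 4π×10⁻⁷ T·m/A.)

On the axis of a loop, B = μ₀IR²/[2(R²+z²)^(3/2)], so I = 2B(R²+z²)^(3/2)/(μ₀R²).
R² + z² = 0.0001877 + 0.0003686 = 0.0005563 m²; raised to 3/2 gives 1.31×10⁻⁵ m³.
I = 2 × 7.81×10⁻⁶ × 1.31×10⁻⁵ / (1.26×10⁻⁶ × 0.0001877) = 0.869 A.

I ≈ 0.869 A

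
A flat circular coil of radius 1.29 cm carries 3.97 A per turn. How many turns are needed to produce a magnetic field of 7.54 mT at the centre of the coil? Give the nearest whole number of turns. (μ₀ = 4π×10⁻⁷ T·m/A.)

For an N-turn coil, B = Nμ₀I/(2R). A single turn gives B₁ = 1.93×10⁻⁴ T with R = 0.0129 m.
N = B/B₁ = 7.54×10⁻³ / 1.93×10⁻⁴ = 38.99.

N = 39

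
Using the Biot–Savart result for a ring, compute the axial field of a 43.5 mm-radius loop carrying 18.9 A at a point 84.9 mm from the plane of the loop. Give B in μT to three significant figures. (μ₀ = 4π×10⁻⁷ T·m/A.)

On the axis of a circular loop, B = μ₀IR² / [2(R²+z²)^(3/2)].
R² + z² = (0.0435)² + (0.0849)² = 0.0091 m², and (R²+z²)^(3/2) = 8.68×10⁻⁴ m³.
B = (4π×10⁻⁷ × 18.9 × 0.001892) / (2 × 8.68×10⁻⁴) = 2.59×10⁻⁵ T.

B ≈ 25.9 μT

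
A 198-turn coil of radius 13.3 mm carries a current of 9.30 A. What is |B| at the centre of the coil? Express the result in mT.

B ≈ 87.0 mT

For an N-turn flat coil, B = Nμ₀I/(2R) with R = 0.0133 m.
B = 198 × 4.39×10⁻⁴ T = 8.70×10⁻² T.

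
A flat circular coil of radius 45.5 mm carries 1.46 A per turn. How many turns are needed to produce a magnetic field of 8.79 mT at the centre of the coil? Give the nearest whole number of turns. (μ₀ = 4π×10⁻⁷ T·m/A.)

N = 436

For an N-turn coil, B = Nμ₀I/(2R). A single turn gives B₁ = 2.02×10⁻⁵ T with R = 0.0455 m.
N = B/B₁ = 8.79×10⁻³ / 2.02×10⁻⁵ = 435.98.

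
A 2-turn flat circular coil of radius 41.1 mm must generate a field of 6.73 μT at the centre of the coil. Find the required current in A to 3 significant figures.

For an N-turn coil, B = Nμ₀I/(2R) with R = 0.0411 m, so I = 2RB/(Nμ₀) = 2 × 0.0411 × 6.73×10⁻⁶ / (2 × 4π×10⁻⁷) = 0.220 A.

I ≈ 0.220 A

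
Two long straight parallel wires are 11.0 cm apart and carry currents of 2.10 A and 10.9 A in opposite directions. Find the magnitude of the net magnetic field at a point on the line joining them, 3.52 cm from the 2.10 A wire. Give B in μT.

B ≈ 41.1 μT

Each long wire gives B = μ₀I/(2πd). Distances are d₁ = 0.0352 m and d₂ = 0.0748 m.
B₁ = 1.19×10⁻⁵ T, B₂ = 2.91×10⁻⁵ T.
Between antiparallel currents both contributions point the same way, so they add. B = B₁ + B₂ = 1.19×10⁻⁵ + 2.91×10⁻⁵ = 4.11×10⁻⁵ T.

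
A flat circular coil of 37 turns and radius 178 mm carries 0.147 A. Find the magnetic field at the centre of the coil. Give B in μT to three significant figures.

For an N-turn flat coil, B = Nμ₀I/(2R) with R = 0.178 m.
B = 37 × 5.19×10⁻⁷ T = 1.92×10⁻⁵ T.

B ≈ 19.2 μT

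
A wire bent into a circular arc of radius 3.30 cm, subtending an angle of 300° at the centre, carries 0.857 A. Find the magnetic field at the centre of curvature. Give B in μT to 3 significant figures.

The Biot–Savart field of a circular arc at its centre is B = μ₀Iφ/(4πR), with φ = 5.236 rad.
B = (4π×10⁻⁷ × 0.857 × 5.236) / (4π × 0.033) = 1.36×10⁻⁵ T.

B ≈ 13.6 μT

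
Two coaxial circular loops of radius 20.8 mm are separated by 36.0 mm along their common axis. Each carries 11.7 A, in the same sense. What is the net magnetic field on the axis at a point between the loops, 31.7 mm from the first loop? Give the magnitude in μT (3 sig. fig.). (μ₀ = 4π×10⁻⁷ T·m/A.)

Each loop contributes B = μ₀IR²/[2(R²+z²)^(3/2)] on the axis, with z measured from that loop.
Loop 1 (z = 0.0317 m): B₁ = 5.84×10⁻⁵ T. Loop 2 (z = 0.0043 m): B₂ = 3.32×10⁻⁴ T.
The fields add: B = B₁ + B₂ = 3.90×10⁻⁴ T.

B ≈ 390 μT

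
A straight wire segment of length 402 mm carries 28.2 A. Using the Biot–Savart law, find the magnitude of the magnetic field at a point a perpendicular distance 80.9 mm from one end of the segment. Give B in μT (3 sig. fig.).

For a finite straight segment, B = (μ₀I/4πd)(sinθ₁ + sinθ₂), where θ₁, θ₂ are the angles from the perpendicular to each end.
The perpendicular foot is at one end, so the two end-offsets along the wire are 0 and L = 0.402 m.
sinθ₁ = 0/√(0²+0.0809²) = 0.0000; sinθ₂ = 0.402/√(0.402²+0.0809²) = 0.9803.
B = (4π×10⁻⁷ × 28.2) / (4π × 0.0809) × (0.0000 + 0.9803) = 3.42×10⁻⁵ T.

B ≈ 34.2 μT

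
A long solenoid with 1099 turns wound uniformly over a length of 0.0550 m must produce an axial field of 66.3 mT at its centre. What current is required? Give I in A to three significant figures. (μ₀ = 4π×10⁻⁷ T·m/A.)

I ≈ 2.64 A

Inside a long solenoid B = μ₀nI with n = 1.998×10⁴ m⁻¹, so I = B/(μ₀n).
I = 6.63×10⁻² / (4π×10⁻⁷ × 1.998×10⁴) = 2.64 A.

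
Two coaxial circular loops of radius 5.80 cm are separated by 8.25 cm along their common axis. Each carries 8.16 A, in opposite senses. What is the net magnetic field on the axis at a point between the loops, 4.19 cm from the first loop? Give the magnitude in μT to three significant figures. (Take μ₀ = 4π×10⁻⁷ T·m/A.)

B ≈ 1.52 μT

Each loop contributes B = μ₀IR²/[2(R²+z²)^(3/2)] on the axis, with z measured from that loop.
Loop 1 (z = 0.0419 m): B₁ = 4.71×10⁻⁵ T. Loop 2 (z = 0.0406 m): B₂ = 4.86×10⁻⁵ T.
The fields oppose: B = |B₁ − B₂| = 1.52×10⁻⁶ T.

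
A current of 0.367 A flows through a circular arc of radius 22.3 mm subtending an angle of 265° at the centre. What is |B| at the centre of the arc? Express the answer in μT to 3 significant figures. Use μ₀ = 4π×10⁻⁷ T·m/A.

B ≈ 7.61 μT

The Biot–Savart field of a circular arc at its centre is B = μ₀Iφ/(4πR), with φ = 4.625 rad.
B = (4π×10⁻⁷ × 0.367 × 4.625) / (4π × 0.0223) = 7.61×10⁻⁶ T.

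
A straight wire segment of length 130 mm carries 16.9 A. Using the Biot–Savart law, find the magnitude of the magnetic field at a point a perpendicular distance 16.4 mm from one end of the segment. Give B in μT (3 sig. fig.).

B ≈ 102 μT

For a finite straight segment, B = (μ₀I/4πd)(sinθ₁ + sinθ₂), where θ₁, θ₂ are the angles from the perpendicular to each end.
The perpendicular foot is at one end, so the two end-offsets along the wire are 0 and L = 0.13 m.
sinθ₁ = 0/√(0²+0.0164²) = 0.0000; sinθ₂ = 0.13/√(0.13²+0.0164²) = 0.9921.
B = (4π×10⁻⁷ × 16.9) / (4π × 0.0164) × (0.0000 + 0.9921) = 1.02×10⁻⁴ T.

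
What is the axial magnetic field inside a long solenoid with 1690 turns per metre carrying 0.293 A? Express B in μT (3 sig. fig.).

B ≈ 622 μT

Inside a long solenoid, B = μ₀nI with n = 1690 turns/m.
B = 4π×10⁻⁷ × 1690 × 0.293 = 6.22×10⁻⁴ T.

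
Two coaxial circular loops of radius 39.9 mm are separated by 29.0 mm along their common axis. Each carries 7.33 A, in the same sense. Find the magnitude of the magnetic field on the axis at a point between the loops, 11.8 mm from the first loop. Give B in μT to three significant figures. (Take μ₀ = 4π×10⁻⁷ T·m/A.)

B ≈ 191 μT

Each loop contributes B = μ₀IR²/[2(R²+z²)^(3/2)] on the axis, with z measured from that loop.
Loop 1 (z = 0.0118 m): B₁ = 1.02×10⁻⁴ T. Loop 2 (z = 0.0172 m): B₂ = 8.94×10⁻⁵ T.
The fields add: B = B₁ + B₂ = 1.91×10⁻⁴ T.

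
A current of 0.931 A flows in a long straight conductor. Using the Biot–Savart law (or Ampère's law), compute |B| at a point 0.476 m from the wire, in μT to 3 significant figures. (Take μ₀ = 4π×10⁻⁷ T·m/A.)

For an infinitely long straight wire, B = μ₀I/(2πd).
B = (4π×10⁻⁷ × 0.931) / (2π × 0.476) = 3.91×10⁻⁷ T.

B ≈ 0.391 μT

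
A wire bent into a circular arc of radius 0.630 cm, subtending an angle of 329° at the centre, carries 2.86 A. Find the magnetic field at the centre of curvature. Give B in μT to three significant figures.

B ≈ 261 μT

The Biot–Savart field of a circular arc at its centre is B = μ₀Iφ/(4πR), with φ = 5.742 rad.
B = (4π×10⁻⁷ × 2.86 × 5.742) / (4π × 0.0063) = 2.61×10⁻⁴ T.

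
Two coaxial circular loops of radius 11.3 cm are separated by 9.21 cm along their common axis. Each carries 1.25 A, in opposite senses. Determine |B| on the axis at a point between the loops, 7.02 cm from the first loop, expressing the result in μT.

B ≈ 2.32 μT

Each loop contributes B = μ₀IR²/[2(R²+z²)^(3/2)] on the axis, with z measured from that loop.
Loop 1 (z = 0.0702 m): B₁ = 4.26×10⁻⁶ T. Loop 2 (z = 0.0219 m): B₂ = 6.58×10⁻⁶ T.
The fields oppose: B = |B₁ − B₂| = 2.32×10⁻⁶ T.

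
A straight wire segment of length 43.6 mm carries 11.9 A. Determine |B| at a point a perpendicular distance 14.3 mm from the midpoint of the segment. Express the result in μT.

B ≈ 139 μT

For a finite straight segment, B = (μ₀I/4πd)(sinθ₁ + sinθ₂), where θ₁, θ₂ are the angles from the perpendicular to each end.
The perpendicular from the point meets the wire at its midpoint, so each end is L/2 = 0.0218 m away along the wire.
sinθ₁ = 0.0218/√(0.0218²+0.0143²) = 0.8362; sinθ₂ = 0.0218/√(0.0218²+0.0143²) = 0.8362.
B = (4π×10⁻⁷ × 11.9) / (4π × 0.0143) × (0.8362 + 0.8362) = 1.39×10⁻⁴ T.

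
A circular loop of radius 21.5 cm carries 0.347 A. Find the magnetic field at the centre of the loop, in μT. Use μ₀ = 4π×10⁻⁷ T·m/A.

B ≈ 1.01 μT

At the centre of a circular loop the Biot–Savart law gives B = μ₀I/(2R).
B = (4π×10⁻⁷ × 0.347) / (2 × 0.215) = 1.01×10⁻⁶ T.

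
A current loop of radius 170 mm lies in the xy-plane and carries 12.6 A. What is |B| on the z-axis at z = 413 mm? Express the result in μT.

B ≈ 2.57 μT

On the axis of a circular loop, B = μ₀IR² / [2(R²+z²)^(3/2)].
R² + z² = (0.17)² + (0.413)² = 0.1995 m², and (R²+z²)^(3/2) = 8.91×10⁻² m³.
B = (4π×10⁻⁷ × 12.6 × 0.0289) / (2 × 8.91×10⁻²) = 2.57×10⁻⁶ T.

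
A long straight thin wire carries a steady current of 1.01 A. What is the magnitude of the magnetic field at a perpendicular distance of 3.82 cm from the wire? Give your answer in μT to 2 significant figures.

B ≈ 5.3 μT

For an infinitely long straight wire, B = μ₀I/(2πd).
B = (4π×10⁻⁷ × 1.01) / (2π × 0.0382) = 5.29×10⁻⁶ T.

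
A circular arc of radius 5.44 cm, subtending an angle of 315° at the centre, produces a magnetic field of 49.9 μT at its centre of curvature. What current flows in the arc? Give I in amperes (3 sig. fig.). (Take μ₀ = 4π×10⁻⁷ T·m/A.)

I ≈ 4.94 A

For a circular arc, B = μ₀Iφ/(4πR) with φ in radians; here φ = 5.498 rad.
So I = 4πRB/(μ₀φ) = 4π × 0.0544 × 4.99×10⁻⁵ / (4π×10⁻⁷ × 5.498) = 4.94 A.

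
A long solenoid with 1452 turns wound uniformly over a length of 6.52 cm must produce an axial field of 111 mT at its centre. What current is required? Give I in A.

Inside a long solenoid B = μ₀nI with n = 2.227×10⁴ m⁻¹, so I = B/(μ₀n).
I = 0.111 / (4π×10⁻⁷ × 2.227×10⁴) = 3.97 A.

I ≈ 3.97 A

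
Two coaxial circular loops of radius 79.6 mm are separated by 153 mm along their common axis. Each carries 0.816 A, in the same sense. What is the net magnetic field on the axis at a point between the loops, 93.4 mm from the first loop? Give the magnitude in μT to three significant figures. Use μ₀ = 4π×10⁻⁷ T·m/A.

B ≈ 5.06 μT

Each loop contributes B = μ₀IR²/[2(R²+z²)^(3/2)] on the axis, with z measured from that loop.
Loop 1 (z = 0.0934 m): B₁ = 1.76×10⁻⁶ T. Loop 2 (z = 0.0596 m): B₂ = 3.30×10⁻⁶ T.
The fields add: B = B₁ + B₂ = 5.06×10⁻⁶ T.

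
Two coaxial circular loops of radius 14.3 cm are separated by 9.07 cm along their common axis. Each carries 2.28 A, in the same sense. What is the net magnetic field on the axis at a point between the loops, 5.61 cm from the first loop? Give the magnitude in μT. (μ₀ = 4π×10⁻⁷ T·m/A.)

B ≈ 17.3 μT

Each loop contributes B = μ₀IR²/[2(R²+z²)^(3/2)] on the axis, with z measured from that loop.
Loop 1 (z = 0.0561 m): B₁ = 8.08×10⁻⁶ T. Loop 2 (z = 0.0346 m): B₂ = 9.20×10⁻⁶ T.
The fields add: B = B₁ + B₂ = 1.73×10⁻⁵ T.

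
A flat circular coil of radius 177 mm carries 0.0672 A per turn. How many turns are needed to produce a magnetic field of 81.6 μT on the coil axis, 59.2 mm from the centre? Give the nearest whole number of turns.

For an N-turn coil, B = Nμ₀IR²/[2(R²+z²)^(3/2)]. A single turn gives B₁ = 2.03×10⁻⁷ T with R = 0.177 m, z = 0.0592 m.
N = B/B₁ = 8.16×10⁻⁵ / 2.03×10⁻⁷ = 401.04.

N = 401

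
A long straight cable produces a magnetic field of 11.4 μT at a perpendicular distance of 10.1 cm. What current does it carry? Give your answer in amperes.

I ≈ 5.76 A

For a long straight wire B = μ₀I/(2πd), so I = 2πdB/μ₀.
I = 2π × 0.101 × 1.14×10⁻⁵ / (4π×10⁻⁷) = 5.76 A.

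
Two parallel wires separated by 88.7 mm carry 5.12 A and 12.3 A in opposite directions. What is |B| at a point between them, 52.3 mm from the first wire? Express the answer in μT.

B ≈ 87.2 μT

Each long wire gives B = μ₀I/(2πd). Distances are d₁ = 0.0523 m and d₂ = 0.0364 m.
B₁ = 1.96×10⁻⁵ T, B₂ = 6.76×10⁻⁵ T.
Between antiparallel currents both contributions point the same way, so they add. B = B₁ + B₂ = 1.96×10⁻⁵ + 6.76×10⁻⁵ = 8.72×10⁻⁵ T.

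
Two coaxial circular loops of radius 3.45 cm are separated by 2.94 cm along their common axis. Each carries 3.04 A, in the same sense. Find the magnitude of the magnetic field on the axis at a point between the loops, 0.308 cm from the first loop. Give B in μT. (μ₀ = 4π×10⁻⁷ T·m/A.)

B ≈ 82.5 μT

Each loop contributes B = μ₀IR²/[2(R²+z²)^(3/2)] on the axis, with z measured from that loop.
Loop 1 (z = 0.00308 m): B₁ = 5.47×10⁻⁵ T. Loop 2 (z = 0.02632 m): B₂ = 2.78×10⁻⁵ T.
The fields add: B = B₁ + B₂ = 8.25×10⁻⁵ T.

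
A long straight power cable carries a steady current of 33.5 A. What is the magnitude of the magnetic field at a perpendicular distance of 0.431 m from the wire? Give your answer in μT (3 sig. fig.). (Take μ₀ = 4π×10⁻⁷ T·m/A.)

For an infinitely long straight wire, B = μ₀I/(2πd).
B = (4π×10⁻⁷ × 33.5) / (2π × 0.431) = 1.55×10⁻⁵ T.

B ≈ 15.5 μT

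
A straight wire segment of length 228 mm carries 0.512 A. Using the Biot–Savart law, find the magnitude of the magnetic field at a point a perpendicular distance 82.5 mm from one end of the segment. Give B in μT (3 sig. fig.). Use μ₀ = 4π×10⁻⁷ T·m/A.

B ≈ 0.584 μT

For a finite straight segment, B = (μ₀I/4πd)(sinθ₁ + sinθ₂), where θ₁, θ₂ are the angles from the perpendicular to each end.
The perpendicular foot is at one end, so the two end-offsets along the wire are 0 and L = 0.228 m.
sinθ₁ = 0/√(0²+0.0825²) = 0.0000; sinθ₂ = 0.228/√(0.228²+0.0825²) = 0.9403.
B = (4π×10⁻⁷ × 0.512) / (4π × 0.0825) × (0.0000 + 0.9403) = 5.84×10⁻⁷ T.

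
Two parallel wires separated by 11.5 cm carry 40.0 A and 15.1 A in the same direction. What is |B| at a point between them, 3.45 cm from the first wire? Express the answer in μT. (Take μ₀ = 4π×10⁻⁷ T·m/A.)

B ≈ 194 μT

Each long wire gives B = μ₀I/(2πd). Distances are d₁ = 0.0345 m and d₂ = 0.0805 m.
B₁ = 2.32×10⁻⁴ T, B₂ = 3.75×10⁻⁵ T.
Between parallel currents the two contributions point in opposite directions, so they subtract. B = |B₁ − B₂| = |2.32×10⁻⁴ − 3.75×10⁻⁵| = 1.94×10⁻⁴ T.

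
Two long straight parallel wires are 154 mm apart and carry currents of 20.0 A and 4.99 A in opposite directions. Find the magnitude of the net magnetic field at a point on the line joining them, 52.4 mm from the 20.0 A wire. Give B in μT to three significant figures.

B ≈ 86.2 μT

Each long wire gives B = μ₀I/(2πd). Distances are d₁ = 0.0524 m and d₂ = 0.1016 m.
B₁ = 7.63×10⁻⁵ T, B₂ = 9.82×10⁻⁶ T.
Between antiparallel currents both contributions point the same way, so they add. B = B₁ + B₂ = 7.63×10⁻⁵ + 9.82×10⁻⁶ = 8.62×10⁻⁵ T.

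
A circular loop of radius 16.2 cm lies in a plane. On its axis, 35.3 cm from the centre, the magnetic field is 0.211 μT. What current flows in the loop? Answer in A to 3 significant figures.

On the axis of a loop, B = μ₀IR²/[2(R²+z²)^(3/2)], so I = 2B(R²+z²)^(3/2)/(μ₀R²).
R² + z² = 0.02624 + 0.1246 = 0.1509 m²; raised to 3/2 gives 5.86×10⁻² m³.
I = 2 × 2.11×10⁻⁷ × 5.86×10⁻² / (1.26×10⁻⁶ × 0.02624) = 0.750 A.

I ≈ 0.750 A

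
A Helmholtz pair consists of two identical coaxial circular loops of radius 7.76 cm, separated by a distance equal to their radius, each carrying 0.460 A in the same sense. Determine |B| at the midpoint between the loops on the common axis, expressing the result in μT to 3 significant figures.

Each loop contributes B = μ₀IR²/[2(R²+z²)^(3/2)] on the axis, with z measured from that loop.
Loop 1 (z = 0.0388 m): B₁ = 2.67×10⁻⁶ T. Loop 2 (z = 0.0388 m): B₂ = 2.67×10⁻⁶ T.
The fields add: B = B₁ + B₂ = 5.33×10⁻⁶ T.

B ≈ 5.33 μT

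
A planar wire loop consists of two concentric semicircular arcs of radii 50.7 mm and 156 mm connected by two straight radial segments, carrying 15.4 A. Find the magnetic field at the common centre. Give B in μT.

The radial connectors point toward the centre, so dl × r̂ = 0 and they contribute nothing.
Each semicircle gives μ₀I/(4R): inner arc 9.54×10⁻⁵ T, outer arc 3.10×10⁻⁵ T.
The two arcs carry current in opposite angular senses, so their fields oppose: B = |9.54×10⁻⁵ − 3.10×10⁻⁵| = 6.44×10⁻⁵ T.

B ≈ 64.4 μT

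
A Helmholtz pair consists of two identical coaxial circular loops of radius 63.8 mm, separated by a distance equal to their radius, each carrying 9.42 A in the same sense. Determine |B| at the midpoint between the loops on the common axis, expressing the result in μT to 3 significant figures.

Each loop contributes B = μ₀IR²/[2(R²+z²)^(3/2)] on the axis, with z measured from that loop.
Loop 1 (z = 0.0319 m): B₁ = 6.64×10⁻⁵ T. Loop 2 (z = 0.0319 m): B₂ = 6.64×10⁻⁵ T.
The fields add: B = B₁ + B₂ = 1.33×10⁻⁴ T.

B ≈ 133 μT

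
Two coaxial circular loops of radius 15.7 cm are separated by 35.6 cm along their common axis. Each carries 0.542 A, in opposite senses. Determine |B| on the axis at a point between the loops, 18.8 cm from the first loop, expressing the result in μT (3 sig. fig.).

Each loop contributes B = μ₀IR²/[2(R²+z²)^(3/2)] on the axis, with z measured from that loop.
Loop 1 (z = 0.188 m): B₁ = 5.71×10⁻⁷ T. Loop 2 (z = 0.168 m): B₂ = 6.90×10⁻⁷ T.
The fields oppose: B = |B₁ − B₂| = 1.19×10⁻⁷ T.

B ≈ 0.119 μT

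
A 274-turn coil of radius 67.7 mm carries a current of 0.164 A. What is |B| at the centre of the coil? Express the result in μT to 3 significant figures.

For an N-turn flat coil, B = Nμ₀I/(2R) with R = 0.0677 m.
B = 274 × 1.52×10⁻⁶ T = 4.17×10⁻⁴ T.

B ≈ 417 μT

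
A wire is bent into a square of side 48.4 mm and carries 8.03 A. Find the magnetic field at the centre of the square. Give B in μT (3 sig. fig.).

Each side is a finite straight segment at perpendicular distance d = a/(2 tan(π/4)) = 0.0242 m from the centre, with end-angles ±π/4.
One side contributes B₁ = (μ₀I/4πd)·2 sin(π/4) = 4.69×10⁻⁵ T.
All 4 sides add in the same direction: B = 4 × 4.69×10⁻⁵ = 1.88×10⁻⁴ T.

B ≈ 188 μT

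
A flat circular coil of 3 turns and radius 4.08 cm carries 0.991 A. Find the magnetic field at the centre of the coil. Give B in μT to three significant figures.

B ≈ 45.8 μT

For an N-turn flat coil, B = Nμ₀I/(2R) with R = 0.0408 m.
B = 3 × 1.53×10⁻⁵ T = 4.58×10⁻⁵ T.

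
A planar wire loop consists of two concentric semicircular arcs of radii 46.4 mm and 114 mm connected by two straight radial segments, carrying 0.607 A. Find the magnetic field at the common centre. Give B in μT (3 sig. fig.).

The radial connectors point toward the centre, so dl × r̂ = 0 and they contribute nothing.
Each semicircle gives μ₀I/(4R): inner arc 4.11×10⁻⁶ T, outer arc 1.67×10⁻⁶ T.
The two arcs carry current in opposite angular senses, so their fields oppose: B = |4.11×10⁻⁶ − 1.67×10⁻⁶| = 2.44×10⁻⁶ T.

B ≈ 2.44 μT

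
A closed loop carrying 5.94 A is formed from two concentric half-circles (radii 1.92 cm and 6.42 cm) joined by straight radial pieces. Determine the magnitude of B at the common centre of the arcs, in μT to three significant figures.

B ≈ 68.1 μT

The radial connectors point toward the centre, so dl × r̂ = 0 and they contribute nothing.
Each semicircle gives μ₀I/(4R): inner arc 9.72×10⁻⁵ T, outer arc 2.91×10⁻⁵ T.
The two arcs carry current in opposite angular senses, so their fields oppose: B = |9.72×10⁻⁵ − 2.91×10⁻⁵| = 6.81×10⁻⁵ T.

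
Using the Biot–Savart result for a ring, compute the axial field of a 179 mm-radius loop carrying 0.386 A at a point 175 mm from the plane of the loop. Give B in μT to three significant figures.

B ≈ 0.495 μT

On the axis of a circular loop, B = μ₀IR² / [2(R²+z²)^(3/2)].
R² + z² = (0.179)² + (0.175)² = 0.06267 m², and (R²+z²)^(3/2) = 1.57×10⁻² m³.
B = (4π×10⁻⁷ × 0.386 × 0.03204) / (2 × 1.57×10⁻²) = 4.95×10⁻⁷ T.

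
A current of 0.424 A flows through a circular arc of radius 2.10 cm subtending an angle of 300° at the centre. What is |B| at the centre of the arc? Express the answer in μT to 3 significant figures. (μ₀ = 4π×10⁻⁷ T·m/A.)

The Biot–Savart field of a circular arc at its centre is B = μ₀Iφ/(4πR), with φ = 5.236 rad.
B = (4π×10⁻⁷ × 0.424 × 5.236) / (4π × 0.021) = 1.06×10⁻⁵ T.

B ≈ 10.6 μT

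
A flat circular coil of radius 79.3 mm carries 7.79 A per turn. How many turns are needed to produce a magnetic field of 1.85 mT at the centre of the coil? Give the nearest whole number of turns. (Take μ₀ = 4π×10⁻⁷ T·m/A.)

N = 30

For an N-turn coil, B = Nμ₀I/(2R). A single turn gives B₁ = 6.17×10⁻⁵ T with R = 0.0793 m.
N = B/B₁ = 1.85×10⁻³ / 6.17×10⁻⁵ = 29.97.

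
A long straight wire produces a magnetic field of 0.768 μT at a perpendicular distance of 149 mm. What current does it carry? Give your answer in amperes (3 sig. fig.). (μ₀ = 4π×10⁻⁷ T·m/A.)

I ≈ 0.572 A

For a long straight wire B = μ₀I/(2πd), so I = 2πdB/μ₀.
I = 2π × 0.149 × 7.68×10⁻⁷ / (4π×10⁻⁷) = 0.572 A.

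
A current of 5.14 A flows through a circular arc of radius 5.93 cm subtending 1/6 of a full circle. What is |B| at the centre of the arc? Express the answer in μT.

The Biot–Savart field of a circular arc at its centre is B = μ₀Iφ/(4πR), with φ = 1.047 rad.
B = (4π×10⁻⁷ × 5.14 × 1.047) / (4π × 0.0593) = 9.08×10⁻⁶ T.

B ≈ 9.08 μT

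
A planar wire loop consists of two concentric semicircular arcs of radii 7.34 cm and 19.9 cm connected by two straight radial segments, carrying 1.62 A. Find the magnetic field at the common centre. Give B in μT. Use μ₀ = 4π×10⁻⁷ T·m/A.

The radial connectors point toward the centre, so dl × r̂ = 0 and they contribute nothing.
Each semicircle gives μ₀I/(4R): inner arc 6.93×10⁻⁶ T, outer arc 2.56×10⁻⁶ T.
The two arcs carry current in opposite angular senses, so their fields oppose: B = |6.93×10⁻⁶ − 2.56×10⁻⁶| = 4.38×10⁻⁶ T.

B ≈ 4.38 μT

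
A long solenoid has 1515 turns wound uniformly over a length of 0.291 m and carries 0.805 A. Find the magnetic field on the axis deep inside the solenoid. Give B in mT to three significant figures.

B ≈ 5.27 mT

Inside a long solenoid, B = μ₀nI with n = 5206 turns/m.
B = 4π×10⁻⁷ × 5206 × 0.805 = 5.27×10⁻³ T.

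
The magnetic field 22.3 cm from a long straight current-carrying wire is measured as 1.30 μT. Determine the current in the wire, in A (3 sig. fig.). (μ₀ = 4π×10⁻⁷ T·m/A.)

For a long straight wire B = μ₀I/(2πd), so I = 2πdB/μ₀.
I = 2π × 0.223 × 1.30×10⁻⁶ / (4π×10⁻⁷) = 1.45 A.

I ≈ 1.45 A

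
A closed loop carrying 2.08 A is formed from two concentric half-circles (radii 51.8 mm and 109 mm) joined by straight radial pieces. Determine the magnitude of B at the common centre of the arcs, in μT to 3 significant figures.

B ≈ 6.62 μT

The radial connectors point toward the centre, so dl × r̂ = 0 and they contribute nothing.
Each semicircle gives μ₀I/(4R): inner arc 1.26×10⁻⁵ T, outer arc 5.99×10⁻⁶ T.
The two arcs carry current in opposite angular senses, so their fields oppose: B = |1.26×10⁻⁵ − 5.99×10⁻⁶| = 6.62×10⁻⁶ T.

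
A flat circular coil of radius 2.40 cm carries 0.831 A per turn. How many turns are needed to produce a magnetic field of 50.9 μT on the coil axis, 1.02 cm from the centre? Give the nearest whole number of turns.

N = 3

For an N-turn coil, B = Nμ₀IR²/[2(R²+z²)^(3/2)]. A single turn gives B₁ = 1.70×10⁻⁵ T with R = 0.024 m, z = 0.0102 m.
N = B/B₁ = 5.09×10⁻⁵ / 1.70×10⁻⁵ = 3.00.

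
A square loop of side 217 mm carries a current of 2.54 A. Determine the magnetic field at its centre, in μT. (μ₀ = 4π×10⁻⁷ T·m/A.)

B ≈ 13.2 μT

Each side is a finite straight segment at perpendicular distance d = a/(2 tan(π/4)) = 0.1085 m from the centre, with end-angles ±π/4.
One side contributes B₁ = (μ₀I/4πd)·2 sin(π/4) = 3.31×10⁻⁶ T.
All 4 sides add in the same direction: B = 4 × 3.31×10⁻⁶ = 1.32×10⁻⁵ T.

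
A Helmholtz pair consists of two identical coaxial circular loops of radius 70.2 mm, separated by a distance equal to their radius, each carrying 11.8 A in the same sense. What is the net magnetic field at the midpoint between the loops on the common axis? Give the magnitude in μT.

B ≈ 151 μT

Each loop contributes B = μ₀IR²/[2(R²+z²)^(3/2)] on the axis, with z measured from that loop.
Loop 1 (z = 0.0351 m): B₁ = 7.56×10⁻⁵ T. Loop 2 (z = 0.0351 m): B₂ = 7.56×10⁻⁵ T.
The fields add: B = B₁ + B₂ = 1.51×10⁻⁴ T.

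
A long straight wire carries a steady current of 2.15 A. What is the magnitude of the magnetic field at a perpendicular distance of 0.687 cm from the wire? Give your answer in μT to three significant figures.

B ≈ 62.6 μT

For an infinitely long straight wire, B = μ₀I/(2πd).
B = (4π×10⁻⁷ × 2.15) / (2π × 0.00687) = 6.26×10⁻⁵ T.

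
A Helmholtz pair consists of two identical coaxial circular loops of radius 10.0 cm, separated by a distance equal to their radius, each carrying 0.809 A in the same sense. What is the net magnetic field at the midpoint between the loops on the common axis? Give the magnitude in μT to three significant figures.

Each loop contributes B = μ₀IR²/[2(R²+z²)^(3/2)] on the axis, with z measured from that loop.
Loop 1 (z = 0.05 m): B₁ = 3.64×10⁻⁶ T. Loop 2 (z = 0.05 m): B₂ = 3.64×10⁻⁶ T.
The fields add: B = B₁ + B₂ = 7.27×10⁻⁶ T.

B ≈ 7.27 μT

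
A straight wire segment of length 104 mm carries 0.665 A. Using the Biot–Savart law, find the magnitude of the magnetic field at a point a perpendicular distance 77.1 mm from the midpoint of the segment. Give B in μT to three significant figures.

For a finite straight segment, B = (μ₀I/4πd)(sinθ₁ + sinθ₂), where θ₁, θ₂ are the angles from the perpendicular to each end.
The perpendicular from the point meets the wire at its midpoint, so each end is L/2 = 0.052 m away along the wire.
sinθ₁ = 0.052/√(0.052²+0.0771²) = 0.5592; sinθ₂ = 0.052/√(0.052²+0.0771²) = 0.5592.
B = (4π×10⁻⁷ × 0.665) / (4π × 0.0771) × (0.5592 + 0.5592) = 9.65×10⁻⁷ T.

B ≈ 0.965 μT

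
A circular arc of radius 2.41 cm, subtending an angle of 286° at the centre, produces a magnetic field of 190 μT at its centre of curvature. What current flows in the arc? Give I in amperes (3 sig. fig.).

For a circular arc, B = μ₀Iφ/(4πR) with φ in radians; here φ = 4.992 rad.
So I = 4πRB/(μ₀φ) = 4π × 0.0241 × 1.90×10⁻⁴ / (4π×10⁻⁷ × 4.992) = 9.17 A.

I ≈ 9.17 A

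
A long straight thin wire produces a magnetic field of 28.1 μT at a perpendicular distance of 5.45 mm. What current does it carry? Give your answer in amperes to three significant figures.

For a long straight wire B = μ₀I/(2πd), so I = 2πdB/μ₀.
I = 2π × 0.00545 × 2.81×10⁻⁵ / (4π×10⁻⁷) = 0.766 A.

I ≈ 0.766 A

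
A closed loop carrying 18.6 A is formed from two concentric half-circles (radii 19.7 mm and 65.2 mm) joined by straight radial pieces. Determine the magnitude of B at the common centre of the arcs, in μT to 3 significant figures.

The radial connectors point toward the centre, so dl × r̂ = 0 and they contribute nothing.
Each semicircle gives μ₀I/(4R): inner arc 2.97×10⁻⁴ T, outer arc 8.96×10⁻⁵ T.
The two arcs carry current in opposite angular senses, so their fields oppose: B = |2.97×10⁻⁴ − 8.96×10⁻⁵| = 2.07×10⁻⁴ T.

B ≈ 207 μT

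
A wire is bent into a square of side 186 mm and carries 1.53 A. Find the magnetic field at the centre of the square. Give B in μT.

Each side is a finite straight segment at perpendicular distance d = a/(2 tan(π/4)) = 0.093 m from the centre, with end-angles ±π/4.
One side contributes B₁ = (μ₀I/4πd)·2 sin(π/4) = 2.33×10⁻⁶ T.
All 4 sides add in the same direction: B = 4 × 2.33×10⁻⁶ = 9.31×10⁻⁶ T.

B ≈ 9.31 μT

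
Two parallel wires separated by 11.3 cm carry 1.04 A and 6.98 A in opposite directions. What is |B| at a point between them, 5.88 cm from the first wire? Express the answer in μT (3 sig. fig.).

Each long wire gives B = μ₀I/(2πd). Distances are d₁ = 0.0588 m and d₂ = 0.0542 m.
B₁ = 3.54×10⁻⁶ T, B₂ = 2.58×10⁻⁵ T.
Between antiparallel currents both contributions point the same way, so they add. B = B₁ + B₂ = 3.54×10⁻⁶ + 2.58×10⁻⁵ = 2.93×10⁻⁵ T.

B ≈ 29.3 μT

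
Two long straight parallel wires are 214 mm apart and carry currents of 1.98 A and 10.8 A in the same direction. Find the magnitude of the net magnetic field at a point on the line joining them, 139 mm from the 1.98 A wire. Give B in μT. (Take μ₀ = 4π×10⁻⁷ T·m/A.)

Each long wire gives B = μ₀I/(2πd). Distances are d₁ = 0.139 m and d₂ = 0.075 m.
B₁ = 2.85×10⁻⁶ T, B₂ = 2.88×10⁻⁵ T.
Between parallel currents the two contributions point in opposite directions, so they subtract. B = |B₁ − B₂| = |2.85×10⁻⁶ − 2.88×10⁻⁵| = 2.60×10⁻⁵ T.

B ≈ 26.0 μT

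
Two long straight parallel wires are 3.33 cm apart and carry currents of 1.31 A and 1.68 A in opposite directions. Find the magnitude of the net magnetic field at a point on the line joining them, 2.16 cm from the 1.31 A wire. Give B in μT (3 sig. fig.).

B ≈ 40.8 μT

Each long wire gives B = μ₀I/(2πd). Distances are d₁ = 0.0216 m and d₂ = 0.0117 m.
B₁ = 1.21×10⁻⁵ T, B₂ = 2.87×10⁻⁵ T.
Between antiparallel currents both contributions point the same way, so they add. B = B₁ + B₂ = 1.21×10⁻⁵ + 2.87×10⁻⁵ = 4.08×10⁻⁵ T.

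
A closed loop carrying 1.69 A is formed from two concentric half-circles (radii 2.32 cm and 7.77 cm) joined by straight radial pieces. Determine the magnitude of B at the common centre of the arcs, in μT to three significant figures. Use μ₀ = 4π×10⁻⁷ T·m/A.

The radial connectors point toward the centre, so dl × r̂ = 0 and they contribute nothing.
Each semicircle gives μ₀I/(4R): inner arc 2.29×10⁻⁵ T, outer arc 6.83×10⁻⁶ T.
The two arcs carry current in opposite angular senses, so their fields oppose: B = |2.29×10⁻⁵ − 6.83×10⁻⁶| = 1.61×10⁻⁵ T.

B ≈ 16.1 μT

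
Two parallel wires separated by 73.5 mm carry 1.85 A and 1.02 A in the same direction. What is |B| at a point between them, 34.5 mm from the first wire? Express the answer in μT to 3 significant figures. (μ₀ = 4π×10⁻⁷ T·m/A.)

Each long wire gives B = μ₀I/(2πd). Distances are d₁ = 0.0345 m and d₂ = 0.039 m.
B₁ = 1.07×10⁻⁵ T, B₂ = 5.23×10⁻⁶ T.
Between parallel currents the two contributions point in opposite directions, so they subtract. B = |B₁ − B₂| = |1.07×10⁻⁵ − 5.23×10⁻⁶| = 5.49×10⁻⁶ T.

B ≈ 5.49 μT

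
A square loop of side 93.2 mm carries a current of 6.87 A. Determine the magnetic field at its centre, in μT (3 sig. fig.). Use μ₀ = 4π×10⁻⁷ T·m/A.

B ≈ 83.4 μT

Each side is a finite straight segment at perpendicular distance d = a/(2 tan(π/4)) = 0.0466 m from the centre, with end-angles ±π/4.
One side contributes B₁ = (μ₀I/4πd)·2 sin(π/4) = 2.08×10⁻⁵ T.
All 4 sides add in the same direction: B = 4 × 2.08×10⁻⁵ = 8.34×10⁻⁵ T.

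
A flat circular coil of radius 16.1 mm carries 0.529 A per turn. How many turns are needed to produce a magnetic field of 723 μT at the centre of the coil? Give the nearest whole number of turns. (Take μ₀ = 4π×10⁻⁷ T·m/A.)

N = 35

For an N-turn coil, B = Nμ₀I/(2R). A single turn gives B₁ = 2.06×10⁻⁵ T with R = 0.0161 m.
N = B/B₁ = 7.23×10⁻⁴ / 2.06×10⁻⁵ = 35.02.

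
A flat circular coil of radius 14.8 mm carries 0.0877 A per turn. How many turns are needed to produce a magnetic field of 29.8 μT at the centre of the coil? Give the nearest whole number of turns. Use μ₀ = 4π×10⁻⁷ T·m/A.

N = 8

For an N-turn coil, B = Nμ₀I/(2R). A single turn gives B₁ = 3.72×10⁻⁶ T with R = 0.0148 m.
N = B/B₁ = 2.98×10⁻⁵ / 3.72×10⁻⁶ = 8.00.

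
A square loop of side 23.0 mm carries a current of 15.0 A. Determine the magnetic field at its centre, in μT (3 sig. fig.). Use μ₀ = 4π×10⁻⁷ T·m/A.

B ≈ 738 μT

Each side is a finite straight segment at perpendicular distance d = a/(2 tan(π/4)) = 0.0115 m from the centre, with end-angles ±π/4.
One side contributes B₁ = (μ₀I/4πd)·2 sin(π/4) = 1.84×10⁻⁴ T.
All 4 sides add in the same direction: B = 4 × 1.84×10⁻⁴ = 7.38×10⁻⁴ T.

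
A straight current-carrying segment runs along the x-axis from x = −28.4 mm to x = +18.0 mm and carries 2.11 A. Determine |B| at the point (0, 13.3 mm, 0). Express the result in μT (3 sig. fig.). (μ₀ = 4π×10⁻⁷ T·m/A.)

B ≈ 27.1 μT

For a finite straight segment, B = (μ₀I/4πd)(sinθ₁ + sinθ₂), where θ₁, θ₂ are the angles from the perpendicular to each end.
The perpendicular distance is d = 0.0133 m; the end-offsets along the wire are a = 0.0284 m and b = 0.018 m.
sinθ₁ = 0.0284/√(0.0284²+0.0133²) = 0.9056; sinθ₂ = 0.018/√(0.018²+0.0133²) = 0.8043.
B = (4π×10⁻⁷ × 2.11) / (4π × 0.0133) × (0.9056 + 0.8043) = 2.71×10⁻⁵ T.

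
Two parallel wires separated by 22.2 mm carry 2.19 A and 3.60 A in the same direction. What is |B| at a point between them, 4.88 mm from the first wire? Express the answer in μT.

Each long wire gives B = μ₀I/(2πd). Distances are d₁ = 0.00488 m and d₂ = 0.01732 m.
B₁ = 8.98×10⁻⁵ T, B₂ = 4.16×10⁻⁵ T.
Between parallel currents the two contributions point in opposite directions, so they subtract. B = |B₁ − B₂| = |8.98×10⁻⁵ − 4.16×10⁻⁵| = 4.82×10⁻⁵ T.

B ≈ 48.2 μT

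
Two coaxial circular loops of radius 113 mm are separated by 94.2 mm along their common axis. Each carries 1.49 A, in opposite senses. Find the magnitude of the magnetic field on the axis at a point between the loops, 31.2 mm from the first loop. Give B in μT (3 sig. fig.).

Each loop contributes B = μ₀IR²/[2(R²+z²)^(3/2)] on the axis, with z measured from that loop.
Loop 1 (z = 0.0312 m): B₁ = 7.42×10⁻⁶ T. Loop 2 (z = 0.063 m): B₂ = 5.52×10⁻⁶ T.
The fields oppose: B = |B₁ − B₂| = 1.90×10⁻⁶ T.

B ≈ 1.90 μT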